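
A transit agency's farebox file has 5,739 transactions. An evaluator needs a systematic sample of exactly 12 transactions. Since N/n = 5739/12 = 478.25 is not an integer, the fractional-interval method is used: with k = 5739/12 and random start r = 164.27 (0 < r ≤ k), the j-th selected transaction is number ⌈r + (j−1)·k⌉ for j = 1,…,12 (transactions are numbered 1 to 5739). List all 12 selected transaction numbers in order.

j=1: r + 0k = 164.27 → ⌈·⌉ = 165
j=2: r + 1k = 642.52 → ⌈·⌉ = 643
j=3: r + 2k = 1120.77 → ⌈·⌉ = 1121
j=4: r + 3k = 1599.02 → ⌈·⌉ = 1600
j=5: r + 4k = 2077.27 → ⌈·⌉ = 2078
j=6: r + 5k = 2555.52 → ⌈·⌉ = 2556
j=7: r + 6k = 3033.77 → ⌈·⌉ = 3034
j=8: r + 7k = 3512.02 → ⌈·⌉ = 3513
j=9: r + 8k = 3990.27 → ⌈·⌉ = 3991
j=10: r + 9k = 4468.52 → ⌈·⌉ = 4469
j=11: r + 10k = 4946.77 → ⌈·⌉ = 4947
j=12: r + 11k = 5425.02 → ⌈·⌉ = 5426

165, 643, 1121, 1600, 2078, 2556, 3034, 3513, 3991, 4469, 4947, 5426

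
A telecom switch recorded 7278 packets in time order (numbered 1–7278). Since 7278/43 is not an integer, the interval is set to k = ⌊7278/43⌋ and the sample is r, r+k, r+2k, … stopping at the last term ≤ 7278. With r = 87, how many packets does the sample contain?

k = ⌊7278/43⌋ = 169
Achieved size = ⌊(7278 − 87)/169⌋ + 1 = ⌊7191/169⌋ + 1 = 42 + 1 = 43
(last selection: 87 + 42×169 = 7185 ≤ 7278; next would be 7354 > 7278)

43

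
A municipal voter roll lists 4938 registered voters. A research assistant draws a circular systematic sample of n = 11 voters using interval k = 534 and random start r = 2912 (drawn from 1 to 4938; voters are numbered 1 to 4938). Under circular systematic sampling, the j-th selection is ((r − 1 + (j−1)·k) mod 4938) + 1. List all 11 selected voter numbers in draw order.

Selection 1: 2912
Selection 2: 2912 + 534 = 3446
Selection 3: 3446 + 534 = 3980
Selection 4: 3980 + 534 = 4514
Selection 5: 4514 + 534 = 5048 → 5048 − 4938 = 110
Selection 6: 110 + 534 = 644
Selection 7: 644 + 534 = 1178
Selection 8: 1178 + 534 = 1712
Selection 9: 1712 + 534 = 2246
Selection 10: 2246 + 534 = 2780
Selection 11: 2780 + 534 = 3314

2912, 3446, 3980, 4514, 110, 644, 1178, 1712, 2246, 2780, 3314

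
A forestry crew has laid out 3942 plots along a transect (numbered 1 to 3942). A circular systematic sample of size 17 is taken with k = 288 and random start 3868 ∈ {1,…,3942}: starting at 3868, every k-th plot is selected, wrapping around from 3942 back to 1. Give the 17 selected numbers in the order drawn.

Selection 1: 3868
Selection 2: 3868 + 288 = 4156 → 4156 − 3942 = 214
Selection 3: 214 + 288 = 502
Selection 4: 502 + 288 = 790
Selection 5: 790 + 288 = 1078
Selection 6: 1078 + 288 = 1366
Selection 7: 1366 + 288 = 1654
Selection 8: 1654 + 288 = 1942
Selection 9: 1942 + 288 = 2230
Selection 10: 2230 + 288 = 2518
Selection 11: 2518 + 288 = 2806
Selection 12: 2806 + 288 = 3094
Selection 13: 3094 + 288 = 3382
Selection 14: 3382 + 288 = 3670
Selection 15: 3670 + 288 = 3958 → 3958 − 3942 = 16
Selection 16: 16 + 288 = 304
Selection 17: 304 + 288 = 592

3868, 214, 502, 790, 1078, 1366, 1654, 1942, 2230, 2518, 2806, 3094, 3382, 3670, 16, 304, 592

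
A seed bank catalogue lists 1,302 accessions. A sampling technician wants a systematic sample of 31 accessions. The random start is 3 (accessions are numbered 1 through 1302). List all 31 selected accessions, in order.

k = N/n = 1302/31 = 42
accession 1: 3
accession 2: 3 + 42 = 45
accession 3: 45 + 42 = 87
accession 4: 87 + 42 = 129
accession 5: 129 + 42 = 171
accession 6: 171 + 42 = 213
accession 7: 213 + 42 = 255
accession 8: 255 + 42 = 297
accession 9: 297 + 42 = 339
accession 10: 339 + 42 = 381
accession 11: 381 + 42 = 423
accession 12: 423 + 42 = 465
accession 13: 465 + 42 = 507
accession 14: 507 + 42 = 549
accession 15: 549 + 42 = 591
accession 16: 591 + 42 = 633
accession 17: 633 + 42 = 675
accession 18: 675 + 42 = 717
accession 19: 717 + 42 = 759
accession 20: 759 + 42 = 801
accession 21: 801 + 42 = 843
accession 22: 843 + 42 = 885
accession 23: 885 + 42 = 927
accession 24: 927 + 42 = 969
accession 25: 969 + 42 = 1011
accession 26: 1011 + 42 = 1053
accession 27: 1053 + 42 = 1095
accession 28: 1095 + 42 = 1137
accession 29: 1137 + 42 = 1179
accession 30: 1179 + 42 = 1221
accession 31: 1221 + 42 = 1263

3, 45, 87, 129, 171, 213, 255, 297, 339, 381, 423, 465, 507, 549, 591, 633, 675, 717, 759, 801, 843, 885, 927, 969, 1011, 1053, 1095, 1137, 1179, 1221, 1263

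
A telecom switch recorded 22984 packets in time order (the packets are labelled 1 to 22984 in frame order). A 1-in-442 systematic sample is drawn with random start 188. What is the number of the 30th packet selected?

k = 442
30th selection = r + (30−1)·k = 188 + 29×442 = 188 + 12818 = 13006

13006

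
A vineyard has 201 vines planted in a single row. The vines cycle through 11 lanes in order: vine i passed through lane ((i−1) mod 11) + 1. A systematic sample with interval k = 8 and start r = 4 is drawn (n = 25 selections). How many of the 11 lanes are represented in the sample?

11

Consecutive selections differ by k = 8, so their lane numbers differ by 8 mod 11 = 8.
gcd(8, 11) = 1, so the sample visits 11/1 = 11 distinct residues mod 11.
Start 4 is lane 4; the lanes hit are 1, 2, 3, 4, 5, 6, 7, 8, 9, 10, 11.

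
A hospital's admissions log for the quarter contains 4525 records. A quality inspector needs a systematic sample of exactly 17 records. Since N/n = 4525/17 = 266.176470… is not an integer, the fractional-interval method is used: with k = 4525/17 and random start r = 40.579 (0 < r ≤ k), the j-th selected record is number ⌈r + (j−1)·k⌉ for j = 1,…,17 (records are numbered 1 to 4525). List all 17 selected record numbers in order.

41, 307, 573, 840, 1106, 1372, 1638, 1904, 2170, 2437, 2703, 2969, 3235, 3501, 3768, 4034, 4300

j=1: r + 0k = 40.579 → ⌈·⌉ = 41
j=2: r + 1k = 306.755470… → ⌈·⌉ = 307
j=3: r + 2k = 572.931941… → ⌈·⌉ = 573
j=4: r + 3k = 839.108411… → ⌈·⌉ = 840
j=5: r + 4k = 1105.284882… → ⌈·⌉ = 1106
j=6: r + 5k = 1371.461352… → ⌈·⌉ = 1372
j=7: r + 6k = 1637.637823… → ⌈·⌉ = 1638
j=8: r + 7k = 1903.814294… → ⌈·⌉ = 1904
j=9: r + 8k = 2169.990764… → ⌈·⌉ = 2170
j=10: r + 9k = 2436.167235… → ⌈·⌉ = 2437
j=11: r + 10k = 2702.343705… → ⌈·⌉ = 2703
j=12: r + 11k = 2968.520176… → ⌈·⌉ = 2969
j=13: r + 12k = 3234.696647… → ⌈·⌉ = 3235
j=14: r + 13k = 3500.873117… → ⌈·⌉ = 3501
j=15: r + 14k = 3767.049588… → ⌈·⌉ = 3768
j=16: r + 15k = 4033.226058… → ⌈·⌉ = 4034
j=17: r + 16k = 4299.402529… → ⌈·⌉ = 4300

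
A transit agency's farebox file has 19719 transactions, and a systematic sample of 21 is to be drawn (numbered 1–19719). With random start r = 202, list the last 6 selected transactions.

k = N/n = 19719/21 = 939
16th selection = 202 + 15×939 = 14287
17th: 14287 + 939 = 15226
18th: 15226 + 939 = 16165
19th: 16165 + 939 = 17104
20th: 17104 + 939 = 18043
21st: 18043 + 939 = 18982

14287, 15226, 16165, 17104, 18043, 18982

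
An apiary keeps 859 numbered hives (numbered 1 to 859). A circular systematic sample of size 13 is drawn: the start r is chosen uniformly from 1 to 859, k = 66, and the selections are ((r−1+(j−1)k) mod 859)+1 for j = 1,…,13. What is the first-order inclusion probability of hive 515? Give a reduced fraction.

For each position j, as r ranges over 1…859 the j-th selection hits every hive exactly once, so hive 515 is selected for exactly 13 of the 859 starts.
Inclusion probability = 13/859.

13/859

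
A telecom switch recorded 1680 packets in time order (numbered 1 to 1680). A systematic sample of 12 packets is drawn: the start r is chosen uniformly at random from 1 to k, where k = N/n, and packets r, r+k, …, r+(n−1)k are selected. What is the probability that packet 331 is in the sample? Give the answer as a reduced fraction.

1/140

k = 1680/12 = 140.
Packet 331 is selected iff r ≡ 331 (mod 140); exactly one such r in {1,…,140}.
Inclusion probability = 1/140.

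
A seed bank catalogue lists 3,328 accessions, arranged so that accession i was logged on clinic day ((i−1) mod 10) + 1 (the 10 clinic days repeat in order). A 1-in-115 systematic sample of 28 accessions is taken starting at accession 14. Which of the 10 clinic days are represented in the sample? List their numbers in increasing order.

4, 9

Consecutive selections differ by k = 115, so their clinic day numbers differ by 115 mod 10 = 5.
gcd(115, 10) = 5, so the sample visits 10/5 = 2 distinct residues mod 10.
Start 14 is clinic day 4; the clinic days hit are 4, 9.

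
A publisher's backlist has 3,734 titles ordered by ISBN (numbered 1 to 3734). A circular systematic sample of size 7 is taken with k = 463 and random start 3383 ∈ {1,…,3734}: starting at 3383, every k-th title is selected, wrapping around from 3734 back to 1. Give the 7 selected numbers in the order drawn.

3383, 112, 575, 1038, 1501, 1964, 2427

Selection 1: 3383
Selection 2: 3383 + 463 = 3846 → 3846 − 3734 = 112
Selection 3: 112 + 463 = 575
Selection 4: 575 + 463 = 1038
Selection 5: 1038 + 463 = 1501
Selection 6: 1501 + 463 = 1964
Selection 7: 1964 + 463 = 2427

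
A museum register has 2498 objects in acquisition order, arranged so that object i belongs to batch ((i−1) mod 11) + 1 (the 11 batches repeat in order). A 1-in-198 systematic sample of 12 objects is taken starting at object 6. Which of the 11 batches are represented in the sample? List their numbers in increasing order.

6

Consecutive selections differ by k = 198, so their batch numbers differ by 198 mod 11 = 0.
gcd(198, 11) = 11, so the sample visits 11/11 = 1 distinct residues mod 11.
Start 6 is batch 6; the batches hit are 6.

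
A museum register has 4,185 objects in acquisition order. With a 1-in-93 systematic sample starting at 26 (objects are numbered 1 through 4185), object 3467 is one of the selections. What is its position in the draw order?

38

k = 93
position = (3467 − 26)/93 + 1 = 3441/93 + 1 = 37 + 1 = 38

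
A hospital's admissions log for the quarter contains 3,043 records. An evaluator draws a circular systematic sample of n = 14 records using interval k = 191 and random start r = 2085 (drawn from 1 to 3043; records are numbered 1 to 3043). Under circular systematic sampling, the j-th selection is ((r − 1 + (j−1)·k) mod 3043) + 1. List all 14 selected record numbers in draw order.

Selection 1: 2085
Selection 2: 2085 + 191 = 2276
Selection 3: 2276 + 191 = 2467
Selection 4: 2467 + 191 = 2658
Selection 5: 2658 + 191 = 2849
Selection 6: 2849 + 191 = 3040
Selection 7: 3040 + 191 = 3231 → 3231 − 3043 = 188
Selection 8: 188 + 191 = 379
Selection 9: 379 + 191 = 570
Selection 10: 570 + 191 = 761
Selection 11: 761 + 191 = 952
Selection 12: 952 + 191 = 1143
Selection 13: 1143 + 191 = 1334
Selection 14: 1334 + 191 = 1525

2085, 2276, 2467, 2658, 2849, 3040, 188, 379, 570, 761, 952, 1143, 1334, 1525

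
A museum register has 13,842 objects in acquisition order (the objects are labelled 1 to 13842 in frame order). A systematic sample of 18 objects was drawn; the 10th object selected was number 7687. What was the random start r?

k = 13842/18 = 769
r = 7687 − (10−1)×769 = 7687 − 6921 = 766

766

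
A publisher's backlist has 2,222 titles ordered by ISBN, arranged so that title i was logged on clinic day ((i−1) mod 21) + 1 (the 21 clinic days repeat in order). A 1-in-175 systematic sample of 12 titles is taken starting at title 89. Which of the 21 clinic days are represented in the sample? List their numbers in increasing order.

5, 12, 19

Consecutive selections differ by k = 175, so their clinic day numbers differ by 175 mod 21 = 7.
gcd(175, 21) = 7, so the sample visits 21/7 = 3 distinct residues mod 21.
Start 89 is clinic day 5; the clinic days hit are 5, 12, 19.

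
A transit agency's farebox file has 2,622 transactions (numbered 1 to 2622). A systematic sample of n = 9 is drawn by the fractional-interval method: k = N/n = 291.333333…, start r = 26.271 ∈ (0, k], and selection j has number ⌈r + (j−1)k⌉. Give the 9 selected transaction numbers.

27, 318, 609, 901, 1192, 1483, 1775, 2066, 2357

j=1: r + 0k = 26.271 → ⌈·⌉ = 27
j=2: r + 1k = 317.604333… → ⌈·⌉ = 318
j=3: r + 2k = 608.937666… → ⌈·⌉ = 609
j=4: r + 3k = 900.271 → ⌈·⌉ = 901
j=5: r + 4k = 1191.604333… → ⌈·⌉ = 1192
j=6: r + 5k = 1482.937666… → ⌈·⌉ = 1483
j=7: r + 6k = 1774.271 → ⌈·⌉ = 1775
j=8: r + 7k = 2065.604333… → ⌈·⌉ = 2066
j=9: r + 8k = 2356.937666… → ⌈·⌉ = 2357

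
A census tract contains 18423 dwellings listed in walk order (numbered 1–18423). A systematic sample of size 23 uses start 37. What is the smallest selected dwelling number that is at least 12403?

12853

k = 18423/23 = 801
Steps past start: ⌈(12403 − 37)/801⌉ = ⌈12366/801⌉ = 16
Selected dwelling: 37 + 16×801 = 12853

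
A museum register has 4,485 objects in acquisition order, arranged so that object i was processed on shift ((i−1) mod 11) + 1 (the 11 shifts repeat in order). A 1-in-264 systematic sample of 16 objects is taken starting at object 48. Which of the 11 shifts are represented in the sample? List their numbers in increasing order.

Consecutive selections differ by k = 264, so their shift numbers differ by 264 mod 11 = 0.
gcd(264, 11) = 11, so the sample visits 11/11 = 1 distinct residues mod 11.
Start 48 is shift 4; the shifts hit are 4.

4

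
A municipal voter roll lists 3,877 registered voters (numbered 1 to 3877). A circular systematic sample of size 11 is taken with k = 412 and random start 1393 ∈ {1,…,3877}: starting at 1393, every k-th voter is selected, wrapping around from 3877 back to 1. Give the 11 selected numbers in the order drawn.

1393, 1805, 2217, 2629, 3041, 3453, 3865, 400, 812, 1224, 1636

Selection 1: 1393
Selection 2: 1393 + 412 = 1805
Selection 3: 1805 + 412 = 2217
Selection 4: 2217 + 412 = 2629
Selection 5: 2629 + 412 = 3041
Selection 6: 3041 + 412 = 3453
Selection 7: 3453 + 412 = 3865
Selection 8: 3865 + 412 = 4277 → 4277 − 3877 = 400
Selection 9: 400 + 412 = 812
Selection 10: 812 + 412 = 1224
Selection 11: 1224 + 412 = 1636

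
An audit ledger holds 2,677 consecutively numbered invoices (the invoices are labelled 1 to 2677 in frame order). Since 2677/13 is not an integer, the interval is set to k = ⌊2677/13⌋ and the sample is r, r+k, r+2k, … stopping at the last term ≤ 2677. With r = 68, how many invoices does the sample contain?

k = ⌊2677/13⌋ = 205
Achieved size = ⌊(2677 − 68)/205⌋ + 1 = ⌊2609/205⌋ + 1 = 12 + 1 = 13
(last selection: 68 + 12×205 = 2528 ≤ 2677; next would be 2733 > 2677)

13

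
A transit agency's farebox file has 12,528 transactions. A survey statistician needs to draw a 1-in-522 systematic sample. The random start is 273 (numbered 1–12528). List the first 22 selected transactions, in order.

273, 795, 1317, 1839, 2361, 2883, 3405, 3927, 4449, 4971, 5493, 6015, 6537, 7059, 7581, 8103, 8625, 9147, 9669, 10191, 10713, 11235

transaction 1: 273
transaction 2: 273 + 522 = 795
transaction 3: 795 + 522 = 1317
transaction 4: 1317 + 522 = 1839
transaction 5: 1839 + 522 = 2361
transaction 6: 2361 + 522 = 2883
transaction 7: 2883 + 522 = 3405
transaction 8: 3405 + 522 = 3927
transaction 9: 3927 + 522 = 4449
transaction 10: 4449 + 522 = 4971
transaction 11: 4971 + 522 = 5493
transaction 12: 5493 + 522 = 6015
transaction 13: 6015 + 522 = 6537
transaction 14: 6537 + 522 = 7059
transaction 15: 7059 + 522 = 7581
transaction 16: 7581 + 522 = 8103
transaction 17: 8103 + 522 = 8625
transaction 18: 8625 + 522 = 9147
transaction 19: 9147 + 522 = 9669
transaction 20: 9669 + 522 = 10191
transaction 21: 10191 + 522 = 10713
transaction 22: 10713 + 522 = 11235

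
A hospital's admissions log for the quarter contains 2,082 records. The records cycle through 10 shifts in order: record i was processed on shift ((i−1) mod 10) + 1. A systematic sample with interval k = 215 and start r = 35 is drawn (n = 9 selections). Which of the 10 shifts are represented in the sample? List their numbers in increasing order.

Consecutive selections differ by k = 215, so their shift numbers differ by 215 mod 10 = 5.
gcd(215, 10) = 5, so the sample visits 10/5 = 2 distinct residues mod 10.
Start 35 is shift 5; the shifts hit are 5, 10.

5, 10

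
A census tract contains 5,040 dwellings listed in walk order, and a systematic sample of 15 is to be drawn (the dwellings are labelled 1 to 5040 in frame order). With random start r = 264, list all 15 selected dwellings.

264, 600, 936, 1272, 1608, 1944, 2280, 2616, 2952, 3288, 3624, 3960, 4296, 4632, 4968

k = N/n = 5040/15 = 336
dwelling 1: 264
dwelling 2: 264 + 336 = 600
dwelling 3: 600 + 336 = 936
dwelling 4: 936 + 336 = 1272
dwelling 5: 1272 + 336 = 1608
dwelling 6: 1608 + 336 = 1944
dwelling 7: 1944 + 336 = 2280
dwelling 8: 2280 + 336 = 2616
dwelling 9: 2616 + 336 = 2952
dwelling 10: 2952 + 336 = 3288
dwelling 11: 3288 + 336 = 3624
dwelling 12: 3624 + 336 = 3960
dwelling 13: 3960 + 336 = 4296
dwelling 14: 4296 + 336 = 4632
dwelling 15: 4632 + 336 = 4968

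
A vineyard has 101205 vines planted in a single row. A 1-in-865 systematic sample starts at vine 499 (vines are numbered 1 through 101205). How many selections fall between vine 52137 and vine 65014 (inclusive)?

k = 865
First selection ≥ 52137: 499 + ⌈(52137−499)/865⌉·865 = 499 + 60×865 = 52399
Last selection ≤ 65014: 499 + ⌊(65014−499)/865⌋·865 = 499 + 74×865 = 64509
Count = 74 − 60 + 1 = 15

15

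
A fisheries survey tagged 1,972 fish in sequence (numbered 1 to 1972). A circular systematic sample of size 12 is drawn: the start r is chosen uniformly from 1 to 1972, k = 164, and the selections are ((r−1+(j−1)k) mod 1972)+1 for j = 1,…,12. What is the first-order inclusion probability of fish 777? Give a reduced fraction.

3/493

For each position j, as r ranges over 1…1972 the j-th selection hits every fish exactly once, so fish 777 is selected for exactly 12 of the 1972 starts.
Inclusion probability = 12/1972 = 3/493.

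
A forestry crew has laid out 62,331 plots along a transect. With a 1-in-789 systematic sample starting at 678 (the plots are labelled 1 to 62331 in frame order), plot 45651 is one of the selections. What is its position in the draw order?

k = 789
position = (45651 − 678)/789 + 1 = 44973/789 + 1 = 57 + 1 = 58

58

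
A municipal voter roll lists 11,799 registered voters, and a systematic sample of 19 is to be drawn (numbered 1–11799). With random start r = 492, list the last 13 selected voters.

4218, 4839, 5460, 6081, 6702, 7323, 7944, 8565, 9186, 9807, 10428, 11049, 11670

k = N/n = 11799/19 = 621
7th selection = 492 + 6×621 = 4218
8th: 4218 + 621 = 4839
9th: 4839 + 621 = 5460
10th: 5460 + 621 = 6081
11th: 6081 + 621 = 6702
12th: 6702 + 621 = 7323
13th: 7323 + 621 = 7944
14th: 7944 + 621 = 8565
15th: 8565 + 621 = 9186
16th: 9186 + 621 = 9807
17th: 9807 + 621 = 10428
18th: 10428 + 621 = 11049
19th: 11049 + 621 = 11670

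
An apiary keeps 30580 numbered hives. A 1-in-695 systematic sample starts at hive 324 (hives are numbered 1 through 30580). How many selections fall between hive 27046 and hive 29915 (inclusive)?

4

k = 695
First selection ≥ 27046: 324 + ⌈(27046−324)/695⌉·695 = 324 + 39×695 = 27429
Last selection ≤ 29915: 324 + ⌊(29915−324)/695⌋·695 = 324 + 42×695 = 29514
Count = 42 − 39 + 1 = 4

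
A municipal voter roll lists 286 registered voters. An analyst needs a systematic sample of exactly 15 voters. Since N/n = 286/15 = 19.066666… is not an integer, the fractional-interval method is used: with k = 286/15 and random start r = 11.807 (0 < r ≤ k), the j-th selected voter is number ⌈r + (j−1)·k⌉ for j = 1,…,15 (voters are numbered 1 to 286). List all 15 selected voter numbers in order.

j=1: r + 0k = 11.807 → ⌈·⌉ = 12
j=2: r + 1k = 30.873666… → ⌈·⌉ = 31
j=3: r + 2k = 49.940333… → ⌈·⌉ = 50
j=4: r + 3k = 69.007 → ⌈·⌉ = 70
j=5: r + 4k = 88.073666… → ⌈·⌉ = 89
j=6: r + 5k = 107.140333… → ⌈·⌉ = 108
j=7: r + 6k = 126.207 → ⌈·⌉ = 127
j=8: r + 7k = 145.273666… → ⌈·⌉ = 146
j=9: r + 8k = 164.340333… → ⌈·⌉ = 165
j=10: r + 9k = 183.407 → ⌈·⌉ = 184
j=11: r + 10k = 202.473666… → ⌈·⌉ = 203
j=12: r + 11k = 221.540333… → ⌈·⌉ = 222
j=13: r + 12k = 240.607 → ⌈·⌉ = 241
j=14: r + 13k = 259.673666… → ⌈·⌉ = 260
j=15: r + 14k = 278.740333… → ⌈·⌉ = 279

12, 31, 50, 70, 89, 108, 127, 146, 165, 184, 203, 222, 241, 260, 279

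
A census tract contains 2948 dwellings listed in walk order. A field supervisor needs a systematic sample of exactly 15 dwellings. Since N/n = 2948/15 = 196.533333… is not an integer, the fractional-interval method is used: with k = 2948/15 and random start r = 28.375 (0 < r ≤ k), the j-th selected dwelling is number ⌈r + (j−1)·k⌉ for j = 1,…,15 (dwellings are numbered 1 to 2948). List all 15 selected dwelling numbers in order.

j=1: r + 0k = 28.375 → ⌈·⌉ = 29
j=2: r + 1k = 224.908333… → ⌈·⌉ = 225
j=3: r + 2k = 421.441666… → ⌈·⌉ = 422
j=4: r + 3k = 617.975 → ⌈·⌉ = 618
j=5: r + 4k = 814.508333… → ⌈·⌉ = 815
j=6: r + 5k = 1011.041666… → ⌈·⌉ = 1012
j=7: r + 6k = 1207.575 → ⌈·⌉ = 1208
j=8: r + 7k = 1404.108333… → ⌈·⌉ = 1405
j=9: r + 8k = 1600.641666… → ⌈·⌉ = 1601
j=10: r + 9k = 1797.175 → ⌈·⌉ = 1798
j=11: r + 10k = 1993.708333… → ⌈·⌉ = 1994
j=12: r + 11k = 2190.241666… → ⌈·⌉ = 2191
j=13: r + 12k = 2386.775 → ⌈·⌉ = 2387
j=14: r + 13k = 2583.308333… → ⌈·⌉ = 2584
j=15: r + 14k = 2779.841666… → ⌈·⌉ = 2780

29, 225, 422, 618, 815, 1012, 1208, 1405, 1601, 1798, 1994, 2191, 2387, 2584, 2780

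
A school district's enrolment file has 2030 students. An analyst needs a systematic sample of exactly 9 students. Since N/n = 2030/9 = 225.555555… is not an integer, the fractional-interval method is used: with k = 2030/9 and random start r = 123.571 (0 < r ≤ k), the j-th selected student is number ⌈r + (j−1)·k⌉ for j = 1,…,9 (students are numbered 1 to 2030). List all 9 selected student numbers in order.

124, 350, 575, 801, 1026, 1252, 1477, 1703, 1929

j=1: r + 0k = 123.571 → ⌈·⌉ = 124
j=2: r + 1k = 349.126555… → ⌈·⌉ = 350
j=3: r + 2k = 574.682111… → ⌈·⌉ = 575
j=4: r + 3k = 800.237666… → ⌈·⌉ = 801
j=5: r + 4k = 1025.793222… → ⌈·⌉ = 1026
j=6: r + 5k = 1251.348777… → ⌈·⌉ = 1252
j=7: r + 6k = 1476.904333… → ⌈·⌉ = 1477
j=8: r + 7k = 1702.459888… → ⌈·⌉ = 1703
j=9: r + 8k = 1928.015444… → ⌈·⌉ = 1929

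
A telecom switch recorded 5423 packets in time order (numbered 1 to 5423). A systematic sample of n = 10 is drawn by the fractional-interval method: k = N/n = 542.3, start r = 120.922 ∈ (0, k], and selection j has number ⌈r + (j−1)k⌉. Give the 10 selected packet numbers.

121, 664, 1206, 1748, 2291, 2833, 3375, 3918, 4460, 5002

j=1: r + 0k = 120.922 → ⌈·⌉ = 121
j=2: r + 1k = 663.222 → ⌈·⌉ = 664
j=3: r + 2k = 1205.522 → ⌈·⌉ = 1206
j=4: r + 3k = 1747.822 → ⌈·⌉ = 1748
j=5: r + 4k = 2290.122 → ⌈·⌉ = 2291
j=6: r + 5k = 2832.422 → ⌈·⌉ = 2833
j=7: r + 6k = 3374.722 → ⌈·⌉ = 3375
j=8: r + 7k = 3917.022 → ⌈·⌉ = 3918
j=9: r + 8k = 4459.322 → ⌈·⌉ = 4460
j=10: r + 9k = 5001.622 → ⌈·⌉ = 5002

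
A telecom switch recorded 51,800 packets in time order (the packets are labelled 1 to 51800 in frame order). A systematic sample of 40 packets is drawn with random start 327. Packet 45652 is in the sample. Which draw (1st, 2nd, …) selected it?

k = 51800/40 = 1295
position = (45652 − 327)/1295 + 1 = 45325/1295 + 1 = 35 + 1 = 36

36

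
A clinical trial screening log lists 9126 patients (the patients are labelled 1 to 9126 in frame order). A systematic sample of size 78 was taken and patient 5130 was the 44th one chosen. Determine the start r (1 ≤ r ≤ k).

99

k = 9126/78 = 117
r = 5130 − (44−1)×117 = 5130 − 5031 = 99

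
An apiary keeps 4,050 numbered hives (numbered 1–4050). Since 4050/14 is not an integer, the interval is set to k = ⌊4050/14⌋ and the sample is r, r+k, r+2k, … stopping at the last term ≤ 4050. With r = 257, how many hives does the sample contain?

14

k = ⌊4050/14⌋ = 289
Achieved size = ⌊(4050 − 257)/289⌋ + 1 = ⌊3793/289⌋ + 1 = 13 + 1 = 14
(last selection: 257 + 13×289 = 4014 ≤ 4050; next would be 4303 > 4050)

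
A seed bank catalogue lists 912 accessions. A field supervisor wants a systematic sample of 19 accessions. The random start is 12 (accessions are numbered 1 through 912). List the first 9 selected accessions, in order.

k = N/n = 912/19 = 48
accession 1: 12
accession 2: 12 + 48 = 60
accession 3: 60 + 48 = 108
accession 4: 108 + 48 = 156
accession 5: 156 + 48 = 204
accession 6: 204 + 48 = 252
accession 7: 252 + 48 = 300
accession 8: 300 + 48 = 348
accession 9: 348 + 48 = 396

12, 60, 108, 156, 204, 252, 300, 348, 396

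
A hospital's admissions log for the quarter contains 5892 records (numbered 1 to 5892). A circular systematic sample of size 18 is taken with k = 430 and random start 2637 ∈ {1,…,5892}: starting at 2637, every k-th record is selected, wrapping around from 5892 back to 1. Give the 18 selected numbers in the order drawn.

2637, 3067, 3497, 3927, 4357, 4787, 5217, 5647, 185, 615, 1045, 1475, 1905, 2335, 2765, 3195, 3625, 4055

Selection 1: 2637
Selection 2: 2637 + 430 = 3067
Selection 3: 3067 + 430 = 3497
Selection 4: 3497 + 430 = 3927
Selection 5: 3927 + 430 = 4357
Selection 6: 4357 + 430 = 4787
Selection 7: 4787 + 430 = 5217
Selection 8: 5217 + 430 = 5647
Selection 9: 5647 + 430 = 6077 → 6077 − 5892 = 185
Selection 10: 185 + 430 = 615
Selection 11: 615 + 430 = 1045
Selection 12: 1045 + 430 = 1475
Selection 13: 1475 + 430 = 1905
Selection 14: 1905 + 430 = 2335
Selection 15: 2335 + 430 = 2765
Selection 16: 2765 + 430 = 3195
Selection 17: 3195 + 430 = 3625
Selection 18: 3625 + 430 = 4055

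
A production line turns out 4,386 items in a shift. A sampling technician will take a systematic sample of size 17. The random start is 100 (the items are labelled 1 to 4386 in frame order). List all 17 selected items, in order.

100, 358, 616, 874, 1132, 1390, 1648, 1906, 2164, 2422, 2680, 2938, 3196, 3454, 3712, 3970, 4228

k = N/n = 4386/17 = 258
item 1: 100
item 2: 100 + 258 = 358
item 3: 358 + 258 = 616
item 4: 616 + 258 = 874
item 5: 874 + 258 = 1132
item 6: 1132 + 258 = 1390
item 7: 1390 + 258 = 1648
item 8: 1648 + 258 = 1906
item 9: 1906 + 258 = 2164
item 10: 2164 + 258 = 2422
item 11: 2422 + 258 = 2680
item 12: 2680 + 258 = 2938
item 13: 2938 + 258 = 3196
item 14: 3196 + 258 = 3454
item 15: 3454 + 258 = 3712
item 16: 3712 + 258 = 3970
item 17: 3970 + 258 = 4228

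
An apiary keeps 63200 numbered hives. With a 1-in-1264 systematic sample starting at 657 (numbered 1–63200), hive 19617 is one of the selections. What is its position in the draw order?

16

k = 1264
position = (19617 − 657)/1264 + 1 = 18960/1264 + 1 = 15 + 1 = 16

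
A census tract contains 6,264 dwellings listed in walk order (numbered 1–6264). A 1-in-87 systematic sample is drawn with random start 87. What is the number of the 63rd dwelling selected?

5481

k = 87
63rd selection = r + (63−1)·k = 87 + 62×87 = 87 + 5394 = 5481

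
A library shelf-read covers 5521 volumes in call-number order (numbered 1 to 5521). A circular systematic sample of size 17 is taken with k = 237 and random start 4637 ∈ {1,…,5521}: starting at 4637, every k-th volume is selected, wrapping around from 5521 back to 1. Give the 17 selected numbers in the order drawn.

Selection 1: 4637
Selection 2: 4637 + 237 = 4874
Selection 3: 4874 + 237 = 5111
Selection 4: 5111 + 237 = 5348
Selection 5: 5348 + 237 = 5585 → 5585 − 5521 = 64
Selection 6: 64 + 237 = 301
Selection 7: 301 + 237 = 538
Selection 8: 538 + 237 = 775
Selection 9: 775 + 237 = 1012
Selection 10: 1012 + 237 = 1249
Selection 11: 1249 + 237 = 1486
Selection 12: 1486 + 237 = 1723
Selection 13: 1723 + 237 = 1960
Selection 14: 1960 + 237 = 2197
Selection 15: 2197 + 237 = 2434
Selection 16: 2434 + 237 = 2671
Selection 17: 2671 + 237 = 2908

4637, 4874, 5111, 5348, 64, 301, 538, 775, 1012, 1249, 1486, 1723, 1960, 2197, 2434, 2671, 2908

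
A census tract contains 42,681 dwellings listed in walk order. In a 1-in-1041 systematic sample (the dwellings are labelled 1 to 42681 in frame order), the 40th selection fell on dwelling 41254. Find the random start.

k = 1041
r = 41254 − (40−1)×1041 = 41254 − 40599 = 655

655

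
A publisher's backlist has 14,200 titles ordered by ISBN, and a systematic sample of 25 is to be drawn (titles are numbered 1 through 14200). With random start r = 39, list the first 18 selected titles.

39, 607, 1175, 1743, 2311, 2879, 3447, 4015, 4583, 5151, 5719, 6287, 6855, 7423, 7991, 8559, 9127, 9695

k = N/n = 14200/25 = 568
title 1: 39
title 2: 39 + 568 = 607
title 3: 607 + 568 = 1175
title 4: 1175 + 568 = 1743
title 5: 1743 + 568 = 2311
title 6: 2311 + 568 = 2879
title 7: 2879 + 568 = 3447
title 8: 3447 + 568 = 4015
title 9: 4015 + 568 = 4583
title 10: 4583 + 568 = 5151
title 11: 5151 + 568 = 5719
title 12: 5719 + 568 = 6287
title 13: 6287 + 568 = 6855
title 14: 6855 + 568 = 7423
title 15: 7423 + 568 = 7991
title 16: 7991 + 568 = 8559
title 17: 8559 + 568 = 9127
title 18: 9127 + 568 = 9695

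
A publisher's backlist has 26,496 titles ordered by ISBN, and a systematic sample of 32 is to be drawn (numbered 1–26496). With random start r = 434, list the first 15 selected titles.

434, 1262, 2090, 2918, 3746, 4574, 5402, 6230, 7058, 7886, 8714, 9542, 10370, 11198, 12026

k = N/n = 26496/32 = 828
title 1: 434
title 2: 434 + 828 = 1262
title 3: 1262 + 828 = 2090
title 4: 2090 + 828 = 2918
title 5: 2918 + 828 = 3746
title 6: 3746 + 828 = 4574
title 7: 4574 + 828 = 5402
title 8: 5402 + 828 = 6230
title 9: 6230 + 828 = 7058
title 10: 7058 + 828 = 7886
title 11: 7886 + 828 = 8714
title 12: 8714 + 828 = 9542
title 13: 9542 + 828 = 10370
title 14: 10370 + 828 = 11198
title 15: 11198 + 828 = 12026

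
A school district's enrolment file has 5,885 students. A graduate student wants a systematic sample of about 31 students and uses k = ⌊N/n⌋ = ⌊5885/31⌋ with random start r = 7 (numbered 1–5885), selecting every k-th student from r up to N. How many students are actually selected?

k = ⌊5885/31⌋ = 189
Achieved size = ⌊(5885 − 7)/189⌋ + 1 = ⌊5878/189⌋ + 1 = 31 + 1 = 32
(last selection: 7 + 31×189 = 5866 ≤ 5885; next would be 6055 > 5885)

32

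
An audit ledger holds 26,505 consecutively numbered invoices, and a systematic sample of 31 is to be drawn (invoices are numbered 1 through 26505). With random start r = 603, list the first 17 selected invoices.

603, 1458, 2313, 3168, 4023, 4878, 5733, 6588, 7443, 8298, 9153, 10008, 10863, 11718, 12573, 13428, 14283

k = N/n = 26505/31 = 855
invoice 1: 603
invoice 2: 603 + 855 = 1458
invoice 3: 1458 + 855 = 2313
invoice 4: 2313 + 855 = 3168
invoice 5: 3168 + 855 = 4023
invoice 6: 4023 + 855 = 4878
invoice 7: 4878 + 855 = 5733
invoice 8: 5733 + 855 = 6588
invoice 9: 6588 + 855 = 7443
invoice 10: 7443 + 855 = 8298
invoice 11: 8298 + 855 = 9153
invoice 12: 9153 + 855 = 10008
invoice 13: 10008 + 855 = 10863
invoice 14: 10863 + 855 = 11718
invoice 15: 11718 + 855 = 12573
invoice 16: 12573 + 855 = 13428
invoice 17: 13428 + 855 = 14283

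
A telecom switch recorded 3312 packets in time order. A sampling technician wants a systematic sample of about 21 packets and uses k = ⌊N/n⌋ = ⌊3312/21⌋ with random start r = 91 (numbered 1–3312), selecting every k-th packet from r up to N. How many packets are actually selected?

k = ⌊3312/21⌋ = 157
Achieved size = ⌊(3312 − 91)/157⌋ + 1 = ⌊3221/157⌋ + 1 = 20 + 1 = 21
(last selection: 91 + 20×157 = 3231 ≤ 3312; next would be 3388 > 3312)

21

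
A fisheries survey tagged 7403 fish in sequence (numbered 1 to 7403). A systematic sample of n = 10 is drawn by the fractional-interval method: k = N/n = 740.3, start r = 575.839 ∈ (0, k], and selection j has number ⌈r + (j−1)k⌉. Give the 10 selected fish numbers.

j=1: r + 0k = 575.839 → ⌈·⌉ = 576
j=2: r + 1k = 1316.139 → ⌈·⌉ = 1317
j=3: r + 2k = 2056.439 → ⌈·⌉ = 2057
j=4: r + 3k = 2796.739 → ⌈·⌉ = 2797
j=5: r + 4k = 3537.039 → ⌈·⌉ = 3538
j=6: r + 5k = 4277.339 → ⌈·⌉ = 4278
j=7: r + 6k = 5017.639 → ⌈·⌉ = 5018
j=8: r + 7k = 5757.939 → ⌈·⌉ = 5758
j=9: r + 8k = 6498.239 → ⌈·⌉ = 6499
j=10: r + 9k = 7238.539 → ⌈·⌉ = 7239

576, 1317, 2057, 2797, 3538, 4278, 5018, 5758, 6499, 7239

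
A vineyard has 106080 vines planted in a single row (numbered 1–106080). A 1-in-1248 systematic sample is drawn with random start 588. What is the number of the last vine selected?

105420

k = 1248
85th selection = r + (85−1)·k = 588 + 84×1248 = 588 + 104832 = 105420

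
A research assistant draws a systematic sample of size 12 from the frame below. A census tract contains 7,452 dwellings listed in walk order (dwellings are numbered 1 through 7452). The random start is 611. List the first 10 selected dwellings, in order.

k = N/n = 7452/12 = 621
dwelling 1: 611
dwelling 2: 611 + 621 = 1232
dwelling 3: 1232 + 621 = 1853
dwelling 4: 1853 + 621 = 2474
dwelling 5: 2474 + 621 = 3095
dwelling 6: 3095 + 621 = 3716
dwelling 7: 3716 + 621 = 4337
dwelling 8: 4337 + 621 = 4958
dwelling 9: 4958 + 621 = 5579
dwelling 10: 5579 + 621 = 6200

611, 1232, 1853, 2474, 3095, 3716, 4337, 4958, 5579, 6200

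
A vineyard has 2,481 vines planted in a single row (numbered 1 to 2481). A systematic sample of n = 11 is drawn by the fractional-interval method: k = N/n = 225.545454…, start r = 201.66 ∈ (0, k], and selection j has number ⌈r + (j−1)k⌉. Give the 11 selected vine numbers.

j=1: r + 0k = 201.66 → ⌈·⌉ = 202
j=2: r + 1k = 427.205454… → ⌈·⌉ = 428
j=3: r + 2k = 652.750909… → ⌈·⌉ = 653
j=4: r + 3k = 878.296363… → ⌈·⌉ = 879
j=5: r + 4k = 1103.841818… → ⌈·⌉ = 1104
j=6: r + 5k = 1329.387272… → ⌈·⌉ = 1330
j=7: r + 6k = 1554.932727… → ⌈·⌉ = 1555
j=8: r + 7k = 1780.478181… → ⌈·⌉ = 1781
j=9: r + 8k = 2006.023636… → ⌈·⌉ = 2007
j=10: r + 9k = 2231.569090… → ⌈·⌉ = 2232
j=11: r + 10k = 2457.114545… → ⌈·⌉ = 2458

202, 428, 653, 879, 1104, 1330, 1555, 1781, 2007, 2232, 2458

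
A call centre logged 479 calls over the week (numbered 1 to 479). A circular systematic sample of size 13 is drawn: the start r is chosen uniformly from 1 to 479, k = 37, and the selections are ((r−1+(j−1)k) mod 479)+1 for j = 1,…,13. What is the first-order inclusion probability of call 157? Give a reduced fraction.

For each position j, as r ranges over 1…479 the j-th selection hits every call exactly once, so call 157 is selected for exactly 13 of the 479 starts.
Inclusion probability = 13/479.

13/479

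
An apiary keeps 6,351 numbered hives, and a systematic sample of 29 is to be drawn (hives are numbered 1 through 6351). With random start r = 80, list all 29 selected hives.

k = N/n = 6351/29 = 219
hive 1: 80
hive 2: 80 + 219 = 299
hive 3: 299 + 219 = 518
hive 4: 518 + 219 = 737
hive 5: 737 + 219 = 956
hive 6: 956 + 219 = 1175
hive 7: 1175 + 219 = 1394
hive 8: 1394 + 219 = 1613
hive 9: 1613 + 219 = 1832
hive 10: 1832 + 219 = 2051
hive 11: 2051 + 219 = 2270
hive 12: 2270 + 219 = 2489
hive 13: 2489 + 219 = 2708
hive 14: 2708 + 219 = 2927
hive 15: 2927 + 219 = 3146
hive 16: 3146 + 219 = 3365
hive 17: 3365 + 219 = 3584
hive 18: 3584 + 219 = 3803
hive 19: 3803 + 219 = 4022
hive 20: 4022 + 219 = 4241
hive 21: 4241 + 219 = 4460
hive 22: 4460 + 219 = 4679
hive 23: 4679 + 219 = 4898
hive 24: 4898 + 219 = 5117
hive 25: 5117 + 219 = 5336
hive 26: 5336 + 219 = 5555
hive 27: 5555 + 219 = 5774
hive 28: 5774 + 219 = 5993
hive 29: 5993 + 219 = 6212

80, 299, 518, 737, 956, 1175, 1394, 1613, 1832, 2051, 2270, 2489, 2708, 2927, 3146, 3365, 3584, 3803, 4022, 4241, 4460, 4679, 4898, 5117, 5336, 5555, 5774, 5993, 6212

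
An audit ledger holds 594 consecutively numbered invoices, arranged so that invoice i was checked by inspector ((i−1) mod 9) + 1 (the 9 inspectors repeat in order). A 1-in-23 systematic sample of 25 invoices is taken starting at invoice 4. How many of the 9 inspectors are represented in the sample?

9

Consecutive selections differ by k = 23, so their inspector numbers differ by 23 mod 9 = 5.
gcd(23, 9) = 1, so the sample visits 9/1 = 9 distinct residues mod 9.
Start 4 is inspector 4; the inspectors hit are 1, 2, 3, 4, 5, 6, 7, 8, 9.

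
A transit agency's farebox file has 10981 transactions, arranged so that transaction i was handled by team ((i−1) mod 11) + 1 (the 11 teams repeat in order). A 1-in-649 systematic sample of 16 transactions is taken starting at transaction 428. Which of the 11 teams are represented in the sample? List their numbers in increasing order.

10

Consecutive selections differ by k = 649, so their team numbers differ by 649 mod 11 = 0.
gcd(649, 11) = 11, so the sample visits 11/11 = 1 distinct residues mod 11.
Start 428 is team 10; the teams hit are 10.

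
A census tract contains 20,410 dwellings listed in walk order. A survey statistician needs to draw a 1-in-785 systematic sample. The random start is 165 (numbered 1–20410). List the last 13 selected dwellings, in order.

14th selection = 165 + 13×785 = 10370
15th: 10370 + 785 = 11155
16th: 11155 + 785 = 11940
17th: 11940 + 785 = 12725
18th: 12725 + 785 = 13510
19th: 13510 + 785 = 14295
20th: 14295 + 785 = 15080
21st: 15080 + 785 = 15865
22nd: 15865 + 785 = 16650
23rd: 16650 + 785 = 17435
24th: 17435 + 785 = 18220
25th: 18220 + 785 = 19005
26th: 19005 + 785 = 19790

10370, 11155, 11940, 12725, 13510, 14295, 15080, 15865, 16650, 17435, 18220, 19005, 19790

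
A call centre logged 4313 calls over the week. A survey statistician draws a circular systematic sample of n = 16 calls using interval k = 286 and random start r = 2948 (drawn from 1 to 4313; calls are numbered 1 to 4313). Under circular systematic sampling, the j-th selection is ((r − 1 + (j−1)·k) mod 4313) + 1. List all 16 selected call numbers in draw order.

Selection 1: 2948
Selection 2: 2948 + 286 = 3234
Selection 3: 3234 + 286 = 3520
Selection 4: 3520 + 286 = 3806
Selection 5: 3806 + 286 = 4092
Selection 6: 4092 + 286 = 4378 → 4378 − 4313 = 65
Selection 7: 65 + 286 = 351
Selection 8: 351 + 286 = 637
Selection 9: 637 + 286 = 923
Selection 10: 923 + 286 = 1209
Selection 11: 1209 + 286 = 1495
Selection 12: 1495 + 286 = 1781
Selection 13: 1781 + 286 = 2067
Selection 14: 2067 + 286 = 2353
Selection 15: 2353 + 286 = 2639
Selection 16: 2639 + 286 = 2925

2948, 3234, 3520, 3806, 4092, 65, 351, 637, 923, 1209, 1495, 1781, 2067, 2353, 2639, 2925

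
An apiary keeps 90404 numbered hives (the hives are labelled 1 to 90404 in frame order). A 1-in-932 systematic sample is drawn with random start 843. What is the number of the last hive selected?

90315

k = 932
97th selection = r + (97−1)·k = 843 + 96×932 = 843 + 89472 = 90315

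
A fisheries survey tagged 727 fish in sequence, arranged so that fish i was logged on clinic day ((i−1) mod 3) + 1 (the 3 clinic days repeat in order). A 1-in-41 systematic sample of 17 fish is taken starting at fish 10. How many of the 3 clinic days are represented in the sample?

3

Consecutive selections differ by k = 41, so their clinic day numbers differ by 41 mod 3 = 2.
gcd(41, 3) = 1, so the sample visits 3/1 = 3 distinct residues mod 3.
Start 10 is clinic day 1; the clinic days hit are 1, 2, 3.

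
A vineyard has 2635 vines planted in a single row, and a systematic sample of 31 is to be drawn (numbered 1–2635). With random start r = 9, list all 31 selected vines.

k = N/n = 2635/31 = 85
vine 1: 9
vine 2: 9 + 85 = 94
vine 3: 94 + 85 = 179
vine 4: 179 + 85 = 264
vine 5: 264 + 85 = 349
vine 6: 349 + 85 = 434
vine 7: 434 + 85 = 519
vine 8: 519 + 85 = 604
vine 9: 604 + 85 = 689
vine 10: 689 + 85 = 774
vine 11: 774 + 85 = 859
vine 12: 859 + 85 = 944
vine 13: 944 + 85 = 1029
vine 14: 1029 + 85 = 1114
vine 15: 1114 + 85 = 1199
vine 16: 1199 + 85 = 1284
vine 17: 1284 + 85 = 1369
vine 18: 1369 + 85 = 1454
vine 19: 1454 + 85 = 1539
vine 20: 1539 + 85 = 1624
vine 21: 1624 + 85 = 1709
vine 22: 1709 + 85 = 1794
vine 23: 1794 + 85 = 1879
vine 24: 1879 + 85 = 1964
vine 25: 1964 + 85 = 2049
vine 26: 2049 + 85 = 2134
vine 27: 2134 + 85 = 2219
vine 28: 2219 + 85 = 2304
vine 29: 2304 + 85 = 2389
vine 30: 2389 + 85 = 2474
vine 31: 2474 + 85 = 2559

9, 94, 179, 264, 349, 434, 519, 604, 689, 774, 859, 944, 1029, 1114, 1199, 1284, 1369, 1454, 1539, 1624, 1709, 1794, 1879, 1964, 2049, 2134, 2219, 2304, 2389, 2474, 2559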